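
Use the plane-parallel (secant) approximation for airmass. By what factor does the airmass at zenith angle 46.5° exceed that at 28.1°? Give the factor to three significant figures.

X(46.5°)/X(28.1°) = sec 46.5° / sec 28.1° = cos 28.1° / cos 46.5° = 0.8821/0.6884 = 1.2815.

1.28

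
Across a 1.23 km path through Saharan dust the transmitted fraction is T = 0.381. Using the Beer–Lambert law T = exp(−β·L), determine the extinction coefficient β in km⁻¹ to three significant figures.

Beer–Lambert: T = exp(−βL) ⇒ β = −ln(T)/L = −ln(0.381)/1.23 = 0.9650/1.23 = 0.7845 km⁻¹.

0.785 km⁻¹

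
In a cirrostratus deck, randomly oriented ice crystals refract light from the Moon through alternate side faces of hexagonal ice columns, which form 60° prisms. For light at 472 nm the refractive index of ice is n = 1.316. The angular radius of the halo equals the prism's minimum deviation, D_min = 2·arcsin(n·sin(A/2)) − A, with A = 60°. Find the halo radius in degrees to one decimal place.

n·sin(A/2) = 1.316 × sin 30° = 1.316 × 0.5000 = 0.6580.
D_min = 2·arcsin(0.6580) − 60° = 2 × 41.148° − 60° = 22.295°.

22.3°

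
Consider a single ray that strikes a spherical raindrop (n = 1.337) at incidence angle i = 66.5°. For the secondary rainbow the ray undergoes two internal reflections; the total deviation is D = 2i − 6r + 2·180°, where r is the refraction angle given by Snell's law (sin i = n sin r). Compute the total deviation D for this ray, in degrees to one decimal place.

233.2°

sin r = sin 66.5° / 1.337 = 0.9171/1.337 = 0.6859; r = 43.31°.
D = 2·66.5° − 6·43.31° + 2·180° = 133.00° − 259.84° + 360° = 233.16°.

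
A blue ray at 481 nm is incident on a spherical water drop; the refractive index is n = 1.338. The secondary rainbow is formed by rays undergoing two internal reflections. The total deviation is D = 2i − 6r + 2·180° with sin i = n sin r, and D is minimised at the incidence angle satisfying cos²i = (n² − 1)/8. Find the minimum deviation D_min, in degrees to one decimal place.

cos²i = (1.79024 − 1)/8 = 0.09878; i = arccos(0.31429) = 71.682°.
sin r = sin 71.682°/1.338 = 0.70951; r = 45.195°.
D_min = 2·71.682° − 6·45.195° + 360° = 232.193°.

232.2°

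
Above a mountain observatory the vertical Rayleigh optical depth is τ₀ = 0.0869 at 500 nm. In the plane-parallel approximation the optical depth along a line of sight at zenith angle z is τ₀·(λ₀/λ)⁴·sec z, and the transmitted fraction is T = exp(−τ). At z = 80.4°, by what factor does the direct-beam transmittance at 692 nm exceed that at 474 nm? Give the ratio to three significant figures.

Airmass: sec 80.4° = 5.9963.
τ(692 nm) = 0.0869 × (500/692)⁴ × 5.9963 = 0.0869 × 0.2726 × 5.9963 = 0.1420.
τ(474 nm) = 0.0869 × (500/474)⁴ × 5.9963 = 0.0869 × 1.2381 × 5.9963 = 0.6452.
T(692)/T(474) = exp(τ_B − τ_A) = exp(0.5031) = 1.6539.

1.65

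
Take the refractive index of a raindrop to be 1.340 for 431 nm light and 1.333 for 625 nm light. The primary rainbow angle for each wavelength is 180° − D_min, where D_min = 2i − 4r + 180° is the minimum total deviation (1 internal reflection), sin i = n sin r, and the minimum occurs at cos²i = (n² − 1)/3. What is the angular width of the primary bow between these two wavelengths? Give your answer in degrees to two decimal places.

1.01°

At 431 nm (n = 1.340): cos²i = 0.26520 → i = 59.004°, r = 39.770°, D_min = 138.929°, rainbow angle = 41.071°.
At 625 nm (n = 1.333): cos²i = 0.25896 → i = 59.410°, r = 40.225°, D_min = 137.922°, rainbow angle = 42.078°.
Angular width = |41.071° − 42.078°| = 1.007°.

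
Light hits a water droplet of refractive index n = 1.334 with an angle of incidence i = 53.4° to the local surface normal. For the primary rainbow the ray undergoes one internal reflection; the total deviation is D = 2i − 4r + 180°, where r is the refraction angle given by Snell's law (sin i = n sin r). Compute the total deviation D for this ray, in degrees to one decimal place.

sin r = sin 53.4° / 1.334 = 0.8028/1.334 = 0.6018; r = 37.00°.
D = 2·53.4° − 4·37.00° + 180° = 106.80° − 148.00° + 180° = 138.80°.

138.8°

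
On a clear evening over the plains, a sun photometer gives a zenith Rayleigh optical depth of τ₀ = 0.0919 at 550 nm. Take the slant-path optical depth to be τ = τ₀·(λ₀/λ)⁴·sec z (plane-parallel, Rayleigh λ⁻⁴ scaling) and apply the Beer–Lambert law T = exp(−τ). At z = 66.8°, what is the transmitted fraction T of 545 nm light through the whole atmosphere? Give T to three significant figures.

0.785

sec 66.8° = 2.5384.
τ = 0.0919 × (550/545)⁴ × 2.5384 = 0.0919 × 1.0372 × 2.5384 = 0.2420.
T = exp(−0.2420) = 0.7851.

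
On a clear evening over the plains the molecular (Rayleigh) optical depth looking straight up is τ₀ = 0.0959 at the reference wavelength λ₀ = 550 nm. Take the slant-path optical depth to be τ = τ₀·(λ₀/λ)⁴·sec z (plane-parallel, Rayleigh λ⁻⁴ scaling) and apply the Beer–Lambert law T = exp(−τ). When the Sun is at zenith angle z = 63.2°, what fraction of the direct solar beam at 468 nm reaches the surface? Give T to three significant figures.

sec 63.2° = 2.2179.
τ = 0.0959 × (550/468)⁴ × 2.2179 = 0.0959 × 1.9075 × 2.2179 = 0.4057.
T = exp(−0.4057) = 0.6665.

0.666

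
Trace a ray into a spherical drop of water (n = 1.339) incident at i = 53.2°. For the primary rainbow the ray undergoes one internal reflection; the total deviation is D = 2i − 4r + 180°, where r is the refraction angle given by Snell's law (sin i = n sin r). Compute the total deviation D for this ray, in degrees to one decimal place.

139.5°

sin r = sin 53.2° / 1.339 = 0.8007/1.339 = 0.5980; r = 36.73°.
D = 2·53.2° − 4·36.73° + 180° = 106.40° − 146.91° + 180° = 139.49°.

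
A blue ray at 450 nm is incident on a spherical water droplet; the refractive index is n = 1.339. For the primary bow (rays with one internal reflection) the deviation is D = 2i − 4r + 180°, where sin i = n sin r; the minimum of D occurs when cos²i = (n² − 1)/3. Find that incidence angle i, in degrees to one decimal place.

cos²i = (1.339² − 1)/3 = (1.79292 − 1)/3 = 0.26431.
cos i = 0.51411, so i = 59.062°.

59.1°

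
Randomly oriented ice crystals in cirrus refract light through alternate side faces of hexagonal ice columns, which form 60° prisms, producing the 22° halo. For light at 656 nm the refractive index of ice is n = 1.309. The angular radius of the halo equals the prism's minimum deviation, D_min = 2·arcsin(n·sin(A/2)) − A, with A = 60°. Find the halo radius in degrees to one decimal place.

21.8°

n·sin(A/2) = 1.309 × sin 30° = 1.309 × 0.5000 = 0.6545.
D_min = 2·arcsin(0.6545) − 60° = 2 × 40.882° − 60° = 21.763°.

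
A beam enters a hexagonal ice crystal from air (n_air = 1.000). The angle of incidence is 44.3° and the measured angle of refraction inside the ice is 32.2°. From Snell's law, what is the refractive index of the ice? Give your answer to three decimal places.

n = sin θ_i / sin θ_r = sin 44.3° / sin 32.2° = 0.6984 / 0.5329 = 1.3107.

1.311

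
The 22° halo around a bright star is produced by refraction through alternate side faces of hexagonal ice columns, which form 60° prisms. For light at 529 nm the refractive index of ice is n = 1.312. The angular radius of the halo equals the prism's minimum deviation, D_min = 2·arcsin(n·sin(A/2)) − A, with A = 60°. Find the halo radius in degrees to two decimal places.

21.99°

n·sin(A/2) = 1.312 × sin 30° = 1.312 × 0.5000 = 0.6560.
D_min = 2·arcsin(0.6560) − 60° = 2 × 40.996° − 60° = 21.991°.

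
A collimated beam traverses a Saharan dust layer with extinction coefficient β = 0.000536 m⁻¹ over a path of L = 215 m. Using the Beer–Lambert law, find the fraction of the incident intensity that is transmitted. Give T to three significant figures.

τ = β·L = 0.000536 × 215 = 0.1152.
T = exp(−0.1152) = 0.8912.

0.891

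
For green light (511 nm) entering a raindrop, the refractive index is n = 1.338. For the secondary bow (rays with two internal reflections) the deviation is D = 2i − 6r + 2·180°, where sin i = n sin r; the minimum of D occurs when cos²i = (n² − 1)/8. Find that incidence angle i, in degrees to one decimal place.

cos²i = (1.338² − 1)/8 = (1.79024 − 1)/8 = 0.09878.
cos i = 0.31429, so i = 71.682°.

71.7°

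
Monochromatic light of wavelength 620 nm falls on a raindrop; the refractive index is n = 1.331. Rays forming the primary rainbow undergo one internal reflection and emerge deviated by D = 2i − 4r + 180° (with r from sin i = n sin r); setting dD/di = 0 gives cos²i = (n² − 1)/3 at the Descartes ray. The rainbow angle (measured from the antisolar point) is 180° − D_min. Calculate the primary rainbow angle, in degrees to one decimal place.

cos²i = (1.77156 − 1)/3 = 0.25719; i = arccos(0.50714) = 59.527°.
sin r = sin 59.527°/1.331 = 0.64753; r = 40.356°.
D_min = 2·59.527° − 4·40.356° + 180° = 137.630°.
Rainbow angle = 180° − D_min = 42.370°.

42.4°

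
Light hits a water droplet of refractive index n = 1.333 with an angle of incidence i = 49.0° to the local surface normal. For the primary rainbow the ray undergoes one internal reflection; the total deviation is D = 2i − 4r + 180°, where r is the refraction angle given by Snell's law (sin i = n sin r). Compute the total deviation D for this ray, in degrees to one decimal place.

sin r = sin 49.0° / 1.333 = 0.7547/1.333 = 0.5662; r = 34.48°.
D = 2·49.0° − 4·34.48° + 180° = 98.00° − 137.94° + 180° = 140.06°.

140.1°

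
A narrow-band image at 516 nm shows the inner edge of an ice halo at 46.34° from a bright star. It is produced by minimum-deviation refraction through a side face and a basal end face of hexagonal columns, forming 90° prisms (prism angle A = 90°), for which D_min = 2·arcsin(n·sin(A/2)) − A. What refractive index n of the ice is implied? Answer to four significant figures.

1.313

Rearranging: n = sin((D_min + A)/2) / sin(A/2).
(D_min + A)/2 = (46.34° + 90°)/2 = 68.170°.
n = sin 68.170° / sin 45° = 0.9283 / 0.7071 = 1.3128.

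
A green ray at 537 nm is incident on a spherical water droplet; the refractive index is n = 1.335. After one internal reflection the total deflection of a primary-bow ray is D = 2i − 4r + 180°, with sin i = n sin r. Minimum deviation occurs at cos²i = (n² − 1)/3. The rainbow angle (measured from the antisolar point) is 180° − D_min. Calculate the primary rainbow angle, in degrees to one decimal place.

41.8°

cos²i = (1.78222 − 1)/3 = 0.26074; i = arccos(0.51063) = 59.294°.
sin r = sin 59.294°/1.335 = 0.64405; r = 40.094°.
D_min = 2·59.294° − 4·40.094° + 180° = 138.212°.
Rainbow angle = 180° − D_min = 41.788°.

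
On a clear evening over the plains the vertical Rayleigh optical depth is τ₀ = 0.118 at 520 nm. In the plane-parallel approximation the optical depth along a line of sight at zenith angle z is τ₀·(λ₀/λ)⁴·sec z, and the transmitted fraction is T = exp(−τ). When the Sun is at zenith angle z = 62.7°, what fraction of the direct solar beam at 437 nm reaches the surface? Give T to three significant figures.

sec 62.7° = 2.1803.
τ = 0.118 × (520/437)⁴ × 2.1803 = 0.118 × 2.0049 × 2.1803 = 0.5158.
T = exp(−0.5158) = 0.5970.

0.597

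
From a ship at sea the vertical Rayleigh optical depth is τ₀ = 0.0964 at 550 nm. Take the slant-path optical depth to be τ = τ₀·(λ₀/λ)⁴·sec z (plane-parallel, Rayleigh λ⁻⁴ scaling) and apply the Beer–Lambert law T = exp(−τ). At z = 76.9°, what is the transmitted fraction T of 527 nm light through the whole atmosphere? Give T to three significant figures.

sec 76.9° = 4.4121.
τ = 0.0964 × (550/527)⁴ × 4.4121 = 0.0964 × 1.1863 × 4.4121 = 0.5046.
T = exp(−0.5046) = 0.6038.

0.604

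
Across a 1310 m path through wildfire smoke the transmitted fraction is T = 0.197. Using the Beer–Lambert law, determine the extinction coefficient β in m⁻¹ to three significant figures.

0.00124 m⁻¹

Beer–Lambert: T = exp(−βL) ⇒ β = −ln(T)/L = −ln(0.197)/1310 = 1.6246/1310 = 0.00124 m⁻¹.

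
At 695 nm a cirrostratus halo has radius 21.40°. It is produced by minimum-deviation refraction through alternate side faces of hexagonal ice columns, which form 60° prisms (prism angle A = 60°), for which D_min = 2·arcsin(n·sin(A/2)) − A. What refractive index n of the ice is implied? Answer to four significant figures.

1.304

Rearranging: n = sin((D_min + A)/2) / sin(A/2).
(D_min + A)/2 = (21.40° + 60°)/2 = 40.700°.
n = sin 40.700° / sin 30° = 0.6521 / 0.5000 = 1.3042.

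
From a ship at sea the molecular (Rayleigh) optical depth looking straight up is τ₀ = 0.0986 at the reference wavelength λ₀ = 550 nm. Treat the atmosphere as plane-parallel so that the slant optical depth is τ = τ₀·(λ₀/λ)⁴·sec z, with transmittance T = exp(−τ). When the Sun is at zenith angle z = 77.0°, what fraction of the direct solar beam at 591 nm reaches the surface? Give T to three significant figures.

0.720

sec 77.0° = 4.4454.
τ = 0.0986 × (550/591)⁴ × 4.4454 = 0.0986 × 0.7501 × 4.4454 = 0.3288.
T = exp(−0.3288) = 0.7198.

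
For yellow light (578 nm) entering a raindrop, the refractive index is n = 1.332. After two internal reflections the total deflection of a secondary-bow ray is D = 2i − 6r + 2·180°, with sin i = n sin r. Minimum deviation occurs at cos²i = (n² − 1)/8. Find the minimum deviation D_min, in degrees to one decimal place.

cos²i = (1.77422 − 1)/8 = 0.09678; i = arccos(0.31109) = 71.875°.
sin r = sin 71.875°/1.332 = 0.71350; r = 45.520°.
D_min = 2·71.875° − 6·45.520° + 360° = 230.628°.

230.6°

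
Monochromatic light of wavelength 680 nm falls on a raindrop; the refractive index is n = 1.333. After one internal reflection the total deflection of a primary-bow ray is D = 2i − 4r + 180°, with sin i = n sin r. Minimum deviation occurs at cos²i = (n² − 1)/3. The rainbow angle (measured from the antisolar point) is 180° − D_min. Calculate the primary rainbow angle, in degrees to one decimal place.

cos²i = (1.77689 − 1)/3 = 0.25896; i = arccos(0.50888) = 59.410°.
sin r = sin 59.410°/1.333 = 0.64579; r = 40.225°.
D_min = 2·59.410° − 4·40.225° + 180° = 137.922°.
Rainbow angle = 180° − D_min = 42.078°.

42.1°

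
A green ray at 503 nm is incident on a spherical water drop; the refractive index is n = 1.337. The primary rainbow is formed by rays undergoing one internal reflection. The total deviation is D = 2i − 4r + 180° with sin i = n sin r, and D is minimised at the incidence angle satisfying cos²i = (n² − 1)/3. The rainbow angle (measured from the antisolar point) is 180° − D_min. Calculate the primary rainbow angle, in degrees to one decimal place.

cos²i = (1.78757 − 1)/3 = 0.26252; i = arccos(0.51237) = 59.178°.
sin r = sin 59.178°/1.337 = 0.64231; r = 39.964°.
D_min = 2·59.178° − 4·39.964° + 180° = 138.500°.
Rainbow angle = 180° − D_min = 41.500°.

41.5°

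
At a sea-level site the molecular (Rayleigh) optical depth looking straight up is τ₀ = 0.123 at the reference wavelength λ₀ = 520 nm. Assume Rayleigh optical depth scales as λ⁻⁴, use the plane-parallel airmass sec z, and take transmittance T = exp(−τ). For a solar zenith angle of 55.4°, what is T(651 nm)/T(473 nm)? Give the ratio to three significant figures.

Airmass: sec 55.4° = 1.7610.
τ(651 nm) = 0.123 × (520/651)⁴ × 1.7610 = 0.123 × 0.4071 × 1.7610 = 0.0882.
τ(473 nm) = 0.123 × (520/473)⁴ × 1.7610 = 0.123 × 1.4607 × 1.7610 = 0.3164.
T(651)/T(473) = exp(τ_B − τ_A) = exp(0.2282) = 1.2564.

1.26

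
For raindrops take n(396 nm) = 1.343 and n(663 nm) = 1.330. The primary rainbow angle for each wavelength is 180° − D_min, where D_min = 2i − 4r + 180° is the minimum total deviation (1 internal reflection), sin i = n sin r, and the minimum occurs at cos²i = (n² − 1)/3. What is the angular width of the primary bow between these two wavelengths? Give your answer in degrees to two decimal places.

1.87°

At 396 nm (n = 1.343): cos²i = 0.26788 → i = 58.830°, r = 39.577°, D_min = 139.354°, rainbow angle = 40.646°.
At 663 nm (n = 1.330): cos²i = 0.25630 → i = 59.585°, r = 40.422°, D_min = 137.484°, rainbow angle = 42.516°.
Angular width = |40.646° − 42.516°| = 1.871°.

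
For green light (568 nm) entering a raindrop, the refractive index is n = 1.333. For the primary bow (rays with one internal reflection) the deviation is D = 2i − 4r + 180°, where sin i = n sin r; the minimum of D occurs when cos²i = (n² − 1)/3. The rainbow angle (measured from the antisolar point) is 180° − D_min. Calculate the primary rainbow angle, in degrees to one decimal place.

cos²i = (1.77689 − 1)/3 = 0.25896; i = arccos(0.50888) = 59.410°.
sin r = sin 59.410°/1.333 = 0.64579; r = 40.225°.
D_min = 2·59.410° − 4·40.225° + 180° = 137.922°.
Rainbow angle = 180° − D_min = 42.078°.

42.1°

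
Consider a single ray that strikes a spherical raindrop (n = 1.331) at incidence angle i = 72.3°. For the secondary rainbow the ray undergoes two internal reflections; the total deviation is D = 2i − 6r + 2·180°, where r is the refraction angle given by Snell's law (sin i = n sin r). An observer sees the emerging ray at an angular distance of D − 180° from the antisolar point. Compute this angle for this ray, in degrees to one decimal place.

sin r = sin 72.3° / 1.331 = 0.9527/1.331 = 0.7157; r = 45.70°.
D = 2·72.3° − 6·45.70° + 2·180° = 144.60° − 274.23° + 360° = 230.37°.
Angle from antisolar point = D − 180° = 50.37°.

50.4°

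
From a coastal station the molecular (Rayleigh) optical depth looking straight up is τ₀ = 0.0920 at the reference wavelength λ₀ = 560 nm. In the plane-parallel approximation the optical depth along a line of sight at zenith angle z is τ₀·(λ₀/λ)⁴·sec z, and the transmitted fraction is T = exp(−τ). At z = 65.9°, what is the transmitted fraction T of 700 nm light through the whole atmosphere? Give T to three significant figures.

sec 65.9° = 2.4490.
τ = 0.0920 × (560/700)⁴ × 2.4490 = 0.0920 × 0.4096 × 2.4490 = 0.0923.
T = exp(−0.0923) = 0.9118.

0.912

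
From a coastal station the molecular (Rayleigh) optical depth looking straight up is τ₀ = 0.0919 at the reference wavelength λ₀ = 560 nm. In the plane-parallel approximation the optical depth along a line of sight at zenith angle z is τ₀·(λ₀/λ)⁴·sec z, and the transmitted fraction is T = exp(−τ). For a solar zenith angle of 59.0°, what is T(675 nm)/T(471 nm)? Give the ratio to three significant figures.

1.31

Airmass: sec 59.0° = 1.9416.
τ(675 nm) = 0.0919 × (560/675)⁴ × 1.9416 = 0.0919 × 0.4737 × 1.9416 = 0.0845.
τ(471 nm) = 0.0919 × (560/471)⁴ × 1.9416 = 0.0919 × 1.9983 × 1.9416 = 0.3566.
T(675)/T(471) = exp(τ_B − τ_A) = exp(0.2720) = 1.3126.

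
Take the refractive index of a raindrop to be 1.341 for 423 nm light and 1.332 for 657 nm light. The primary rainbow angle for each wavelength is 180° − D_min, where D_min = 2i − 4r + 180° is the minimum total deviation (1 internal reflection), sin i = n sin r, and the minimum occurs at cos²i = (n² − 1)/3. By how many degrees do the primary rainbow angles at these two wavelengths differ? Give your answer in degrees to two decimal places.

At 423 nm (n = 1.341): cos²i = 0.26609 → i = 58.946°, r = 39.705°, D_min = 139.071°, rainbow angle = 40.929°.
At 657 nm (n = 1.332): cos²i = 0.25807 → i = 59.469°, r = 40.290°, D_min = 137.776°, rainbow angle = 42.224°.
Angular width = |40.929° − 42.224°| = 1.295°.

1.29°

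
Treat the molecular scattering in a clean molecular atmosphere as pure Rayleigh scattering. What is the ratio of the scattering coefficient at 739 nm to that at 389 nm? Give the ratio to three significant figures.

Rayleigh scattering ∝ λ⁻⁴, so the ratio of coefficients is the inverse fourth power of the wavelength ratio.
σ(739)/σ(389) = (389/739)⁴ = (0.5264)⁴ = 0.07678.

0.0768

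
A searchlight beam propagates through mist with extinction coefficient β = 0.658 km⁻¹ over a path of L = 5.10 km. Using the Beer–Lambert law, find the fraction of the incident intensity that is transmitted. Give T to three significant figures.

τ = β·L = 0.658 × 5.10 = 3.3558.
T = exp(−3.3558) = 0.0349.

0.0349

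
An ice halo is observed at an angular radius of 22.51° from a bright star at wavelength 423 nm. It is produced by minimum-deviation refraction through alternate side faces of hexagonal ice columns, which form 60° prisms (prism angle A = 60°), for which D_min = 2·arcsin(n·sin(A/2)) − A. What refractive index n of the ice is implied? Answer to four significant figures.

1.319

Rearranging: n = sin((D_min + A)/2) / sin(A/2).
(D_min + A)/2 = (22.51° + 60°)/2 = 41.255°.
n = sin 41.255° / sin 30° = 0.6594 / 0.5000 = 1.3188.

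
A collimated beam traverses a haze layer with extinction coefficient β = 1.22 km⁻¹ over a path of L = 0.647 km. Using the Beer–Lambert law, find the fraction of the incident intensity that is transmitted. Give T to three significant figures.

τ = β·L = 1.22 × 0.647 = 0.7893.
T = exp(−0.7893) = 0.4541.

0.454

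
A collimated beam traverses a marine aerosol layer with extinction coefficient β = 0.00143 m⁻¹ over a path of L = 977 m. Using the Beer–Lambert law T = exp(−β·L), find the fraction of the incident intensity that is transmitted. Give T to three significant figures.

0.247

τ = β·L = 0.00143 × 977 = 1.3971.
T = exp(−1.3971) = 0.2473.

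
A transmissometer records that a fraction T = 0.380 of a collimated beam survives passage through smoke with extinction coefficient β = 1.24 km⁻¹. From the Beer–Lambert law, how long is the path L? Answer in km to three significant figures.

Beer–Lambert: T = exp(−βL) ⇒ L = −ln(T)/β = −ln(0.380)/1.24 = 0.9676/1.24 = 0.7803 km.

0.780 km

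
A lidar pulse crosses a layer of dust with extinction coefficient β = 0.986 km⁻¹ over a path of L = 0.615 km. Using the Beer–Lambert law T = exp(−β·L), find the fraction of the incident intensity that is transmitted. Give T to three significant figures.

0.545

τ = β·L = 0.986 × 0.615 = 0.6064.
T = exp(−0.6064) = 0.5453.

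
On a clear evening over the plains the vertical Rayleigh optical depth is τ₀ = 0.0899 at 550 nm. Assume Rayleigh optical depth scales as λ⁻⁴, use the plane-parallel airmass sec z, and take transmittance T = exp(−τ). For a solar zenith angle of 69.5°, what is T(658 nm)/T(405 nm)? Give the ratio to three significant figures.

Airmass: sec 69.5° = 2.8555.
τ(658 nm) = 0.0899 × (550/658)⁴ × 2.8555 = 0.0899 × 0.4881 × 2.8555 = 0.1253.
τ(405 nm) = 0.0899 × (550/405)⁴ × 2.8555 = 0.0899 × 3.4012 × 2.8555 = 0.8731.
T(658)/T(405) = exp(τ_B − τ_A) = exp(0.7478) = 2.1123.

2.11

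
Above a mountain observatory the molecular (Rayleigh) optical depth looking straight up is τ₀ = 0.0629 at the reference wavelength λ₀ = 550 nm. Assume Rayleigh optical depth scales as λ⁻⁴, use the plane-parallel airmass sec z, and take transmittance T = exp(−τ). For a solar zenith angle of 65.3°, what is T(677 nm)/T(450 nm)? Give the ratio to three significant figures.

Airmass: sec 65.3° = 2.3931.
τ(677 nm) = 0.0629 × (550/677)⁴ × 2.3931 = 0.0629 × 0.4356 × 2.3931 = 0.0656.
τ(450 nm) = 0.0629 × (550/450)⁴ × 2.3931 = 0.0629 × 2.2315 × 2.3931 = 0.3359.
T(677)/T(450) = exp(τ_B − τ_A) = exp(0.2703) = 1.3104.

1.31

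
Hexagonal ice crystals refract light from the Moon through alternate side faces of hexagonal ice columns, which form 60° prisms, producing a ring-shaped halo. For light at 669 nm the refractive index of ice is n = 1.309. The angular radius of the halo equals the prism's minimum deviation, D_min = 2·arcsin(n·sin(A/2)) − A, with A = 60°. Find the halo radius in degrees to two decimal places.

21.76°

n·sin(A/2) = 1.309 × sin 30° = 1.309 × 0.5000 = 0.6545.
D_min = 2·arcsin(0.6545) − 60° = 2 × 40.882° − 60° = 21.763°.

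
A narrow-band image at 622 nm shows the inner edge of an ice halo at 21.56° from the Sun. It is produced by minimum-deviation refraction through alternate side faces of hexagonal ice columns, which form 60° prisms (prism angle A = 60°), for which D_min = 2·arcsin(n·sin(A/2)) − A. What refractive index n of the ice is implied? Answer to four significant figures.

Rearranging: n = sin((D_min + A)/2) / sin(A/2).
(D_min + A)/2 = (21.56° + 60°)/2 = 40.780°.
n = sin 40.780° / sin 30° = 0.6532 / 0.5000 = 1.3063.

1.306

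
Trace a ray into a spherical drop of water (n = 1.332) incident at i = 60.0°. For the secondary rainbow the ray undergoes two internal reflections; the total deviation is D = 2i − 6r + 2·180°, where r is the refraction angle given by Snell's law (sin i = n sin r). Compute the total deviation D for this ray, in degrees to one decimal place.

sin r = sin 60.0° / 1.332 = 0.8660/1.332 = 0.6502; r = 40.55°.
D = 2·60.0° − 6·40.55° + 2·180° = 120.00° − 243.33° + 360° = 236.67°.

236.7°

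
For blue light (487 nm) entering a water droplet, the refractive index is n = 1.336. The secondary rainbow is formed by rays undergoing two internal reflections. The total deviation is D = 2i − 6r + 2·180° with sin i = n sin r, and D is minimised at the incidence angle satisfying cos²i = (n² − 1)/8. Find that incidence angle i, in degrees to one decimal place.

71.7°

cos²i = (1.336² − 1)/8 = (1.78490 − 1)/8 = 0.09811.
cos i = 0.31323, so i = 71.746°.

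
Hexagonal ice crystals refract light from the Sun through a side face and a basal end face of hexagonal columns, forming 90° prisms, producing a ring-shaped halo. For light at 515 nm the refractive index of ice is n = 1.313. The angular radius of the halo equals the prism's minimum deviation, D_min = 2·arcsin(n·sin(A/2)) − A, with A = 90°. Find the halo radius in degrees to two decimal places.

46.38°

n·sin(A/2) = 1.313 × sin 45° = 1.313 × 0.7071 = 0.9284.
D_min = 2·arcsin(0.9284) − 90° = 2 × 68.192° − 90° = 46.383°.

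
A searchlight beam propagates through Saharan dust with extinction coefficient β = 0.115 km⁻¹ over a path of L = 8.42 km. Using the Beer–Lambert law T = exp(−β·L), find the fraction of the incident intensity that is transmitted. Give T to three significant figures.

τ = β·L = 0.115 × 8.42 = 0.9683.
T = exp(−0.9683) = 0.3797.

0.380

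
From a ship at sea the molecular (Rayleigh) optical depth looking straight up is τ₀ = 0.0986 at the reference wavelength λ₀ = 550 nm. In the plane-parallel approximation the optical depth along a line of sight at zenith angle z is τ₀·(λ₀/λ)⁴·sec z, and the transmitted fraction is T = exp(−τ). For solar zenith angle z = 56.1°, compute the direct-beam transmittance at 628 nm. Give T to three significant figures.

0.901

sec 56.1° = 1.7929.
τ = 0.0986 × (550/628)⁴ × 1.7929 = 0.0986 × 0.5883 × 1.7929 = 0.1040.
T = exp(−0.1040) = 0.9012.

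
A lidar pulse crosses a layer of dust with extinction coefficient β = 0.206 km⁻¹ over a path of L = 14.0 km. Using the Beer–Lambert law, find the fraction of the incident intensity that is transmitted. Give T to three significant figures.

τ = β·L = 0.206 × 14.0 = 2.8840.
T = exp(−2.8840) = 0.0559.

0.0559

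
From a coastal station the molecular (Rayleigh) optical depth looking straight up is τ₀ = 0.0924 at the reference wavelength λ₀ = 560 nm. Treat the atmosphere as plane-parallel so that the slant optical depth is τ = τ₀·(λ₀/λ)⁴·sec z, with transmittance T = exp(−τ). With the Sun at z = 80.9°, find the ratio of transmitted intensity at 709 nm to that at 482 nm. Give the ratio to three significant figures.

Airmass: sec 80.9° = 6.3228.
τ(709 nm) = 0.0924 × (560/709)⁴ × 6.3228 = 0.0924 × 0.3892 × 6.3228 = 0.2274.
τ(482 nm) = 0.0924 × (560/482)⁴ × 6.3228 = 0.0924 × 1.8221 × 6.3228 = 1.0645.
T(709)/T(482) = exp(τ_B − τ_A) = exp(0.8371) = 2.3097.

2.31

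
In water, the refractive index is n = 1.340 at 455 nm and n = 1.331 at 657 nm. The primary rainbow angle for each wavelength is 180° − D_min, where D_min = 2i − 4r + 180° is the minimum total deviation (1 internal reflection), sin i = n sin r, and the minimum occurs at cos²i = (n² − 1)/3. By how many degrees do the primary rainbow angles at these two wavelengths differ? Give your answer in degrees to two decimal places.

At 455 nm (n = 1.340): cos²i = 0.26520 → i = 59.004°, r = 39.770°, D_min = 138.929°, rainbow angle = 41.071°.
At 657 nm (n = 1.331): cos²i = 0.25719 → i = 59.527°, r = 40.356°, D_min = 137.630°, rainbow angle = 42.370°.
Angular width = |41.071° − 42.370°| = 1.299°.

1.30°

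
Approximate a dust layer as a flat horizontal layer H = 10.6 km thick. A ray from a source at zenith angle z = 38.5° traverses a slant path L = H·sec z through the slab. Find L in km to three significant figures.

sec z = 1/cos 38.5° = 1.2778.
L = 10.6 × 1.2778 = 13.544 km.

13.5 km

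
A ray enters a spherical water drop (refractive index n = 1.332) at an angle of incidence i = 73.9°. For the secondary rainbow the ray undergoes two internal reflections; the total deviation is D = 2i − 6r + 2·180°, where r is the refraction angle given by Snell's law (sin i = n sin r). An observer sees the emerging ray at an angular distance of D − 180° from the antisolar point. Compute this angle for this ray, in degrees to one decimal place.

sin r = sin 73.9° / 1.332 = 0.9608/1.332 = 0.7213; r = 46.16°.
D = 2·73.9° − 6·46.16° + 2·180° = 147.80° − 276.97° + 360° = 230.83°.
Angle from antisolar point = D − 180° = 50.83°.

50.8°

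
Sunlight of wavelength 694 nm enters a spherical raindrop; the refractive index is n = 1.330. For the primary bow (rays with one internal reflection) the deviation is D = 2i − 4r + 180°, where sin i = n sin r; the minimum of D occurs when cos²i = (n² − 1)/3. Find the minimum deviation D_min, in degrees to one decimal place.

137.5°

cos²i = (1.76890 − 1)/3 = 0.25630; i = arccos(0.50626) = 59.585°.
sin r = sin 59.585°/1.330 = 0.64841; r = 40.422°.
D_min = 2·59.585° − 4·40.422° + 180° = 137.484°.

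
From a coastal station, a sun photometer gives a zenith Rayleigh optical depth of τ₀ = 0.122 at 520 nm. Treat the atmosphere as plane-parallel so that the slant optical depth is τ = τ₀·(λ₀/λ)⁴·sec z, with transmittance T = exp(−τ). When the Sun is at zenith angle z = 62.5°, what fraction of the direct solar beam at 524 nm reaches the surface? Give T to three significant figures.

0.774

sec 62.5° = 2.1657.
τ = 0.122 × (520/524)⁴ × 2.1657 = 0.122 × 0.9698 × 2.1657 = 0.2562.
T = exp(−0.2562) = 0.7740.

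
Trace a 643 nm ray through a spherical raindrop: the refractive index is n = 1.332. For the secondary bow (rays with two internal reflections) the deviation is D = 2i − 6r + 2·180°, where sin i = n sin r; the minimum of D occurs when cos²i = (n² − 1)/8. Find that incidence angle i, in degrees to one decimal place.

cos²i = (1.332² − 1)/8 = (1.77422 − 1)/8 = 0.09678.
cos i = 0.31109, so i = 71.875°.

71.9°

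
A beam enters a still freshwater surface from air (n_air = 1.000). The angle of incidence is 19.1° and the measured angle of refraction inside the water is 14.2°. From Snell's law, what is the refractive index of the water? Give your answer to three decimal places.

n = sin θ_i / sin θ_r = sin 19.1° / sin 14.2° = 0.3272 / 0.2453 = 1.3339.

1.334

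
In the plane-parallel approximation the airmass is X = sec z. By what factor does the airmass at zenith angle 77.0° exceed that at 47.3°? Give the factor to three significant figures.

3.01

X(77.0°)/X(47.3°) = sec 77.0° / sec 47.3° = cos 47.3° / cos 77.0° = 0.6782/0.2250 = 3.0147.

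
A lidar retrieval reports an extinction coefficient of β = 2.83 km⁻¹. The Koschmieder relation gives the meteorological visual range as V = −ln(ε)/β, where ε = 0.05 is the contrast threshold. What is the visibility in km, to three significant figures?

V = −ln(0.05) / 2.83 = 2.996 / 2.83 = 1.0586 km.

1.06 km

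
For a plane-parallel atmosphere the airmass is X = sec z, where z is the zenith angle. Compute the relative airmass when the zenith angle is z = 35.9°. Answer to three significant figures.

1.23

X = sec z = 1/cos 35.9° = 1/0.8100 = 1.2345.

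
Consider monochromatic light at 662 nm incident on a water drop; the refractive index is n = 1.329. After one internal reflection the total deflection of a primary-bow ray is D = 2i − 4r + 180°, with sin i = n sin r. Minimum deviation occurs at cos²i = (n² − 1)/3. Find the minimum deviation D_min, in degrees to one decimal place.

cos²i = (1.76624 − 1)/3 = 0.25541; i = arccos(0.50538) = 59.643°.
sin r = sin 59.643°/1.329 = 0.64928; r = 40.487°.
D_min = 2·59.643° − 4·40.487° + 180° = 137.337°.

137.3°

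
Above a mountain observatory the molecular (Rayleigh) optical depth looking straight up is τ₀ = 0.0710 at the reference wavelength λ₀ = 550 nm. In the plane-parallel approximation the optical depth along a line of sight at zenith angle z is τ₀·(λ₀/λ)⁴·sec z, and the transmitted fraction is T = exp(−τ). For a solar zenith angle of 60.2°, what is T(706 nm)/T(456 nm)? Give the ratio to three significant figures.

1.28

Airmass: sec 60.2° = 2.0122.
τ(706 nm) = 0.0710 × (550/706)⁴ × 2.0122 = 0.0710 × 0.3683 × 2.0122 = 0.0526.
τ(456 nm) = 0.0710 × (550/456)⁴ × 2.0122 = 0.0710 × 2.1164 × 2.0122 = 0.3024.
T(706)/T(456) = exp(τ_B − τ_A) = exp(0.2497) = 1.2837.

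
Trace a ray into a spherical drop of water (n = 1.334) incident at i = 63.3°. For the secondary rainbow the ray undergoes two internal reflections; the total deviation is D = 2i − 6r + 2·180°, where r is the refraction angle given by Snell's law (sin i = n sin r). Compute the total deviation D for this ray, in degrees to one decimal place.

sin r = sin 63.3° / 1.334 = 0.8934/1.334 = 0.6697; r = 42.04°.
D = 2·63.3° − 6·42.04° + 2·180° = 126.60° − 252.26° + 360° = 234.34°.

234.3°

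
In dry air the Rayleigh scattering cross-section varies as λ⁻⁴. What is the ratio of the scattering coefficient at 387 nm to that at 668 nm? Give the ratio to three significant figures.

Rayleigh scattering ∝ λ⁻⁴, so the ratio of coefficients is the inverse fourth power of the wavelength ratio.
σ(387)/σ(668) = (668/387)⁴ = (1.7261)⁴ = 8.877.

8.88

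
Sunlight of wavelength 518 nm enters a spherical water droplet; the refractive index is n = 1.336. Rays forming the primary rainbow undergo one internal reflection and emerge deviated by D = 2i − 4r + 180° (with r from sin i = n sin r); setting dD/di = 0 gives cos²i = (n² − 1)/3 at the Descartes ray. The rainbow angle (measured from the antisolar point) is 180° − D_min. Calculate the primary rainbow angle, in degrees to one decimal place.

cos²i = (1.78490 − 1)/3 = 0.26163; i = arccos(0.51150) = 59.236°.
sin r = sin 59.236°/1.336 = 0.64318; r = 40.029°.
D_min = 2·59.236° − 4·40.029° + 180° = 138.356°.
Rainbow angle = 180° − D_min = 41.644°.

41.6°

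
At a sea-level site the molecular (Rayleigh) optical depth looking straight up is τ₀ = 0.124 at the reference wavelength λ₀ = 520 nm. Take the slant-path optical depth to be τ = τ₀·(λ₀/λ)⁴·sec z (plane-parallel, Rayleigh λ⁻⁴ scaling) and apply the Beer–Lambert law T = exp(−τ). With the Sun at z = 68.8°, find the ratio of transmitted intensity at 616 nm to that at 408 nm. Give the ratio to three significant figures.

2.08

Airmass: sec 68.8° = 2.7653.
τ(616 nm) = 0.124 × (520/616)⁴ × 2.7653 = 0.124 × 0.5078 × 2.7653 = 0.1741.
τ(408 nm) = 0.124 × (520/408)⁴ × 2.7653 = 0.124 × 2.6386 × 2.7653 = 0.9048.
T(616)/T(408) = exp(τ_B − τ_A) = exp(0.7306) = 2.0764.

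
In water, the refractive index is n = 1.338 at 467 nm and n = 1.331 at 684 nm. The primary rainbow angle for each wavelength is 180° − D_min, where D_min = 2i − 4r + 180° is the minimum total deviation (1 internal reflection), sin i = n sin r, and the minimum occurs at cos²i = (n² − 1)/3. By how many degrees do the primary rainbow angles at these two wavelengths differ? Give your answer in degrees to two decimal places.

At 467 nm (n = 1.338): cos²i = 0.26341 → i = 59.120°, r = 39.899°, D_min = 138.643°, rainbow angle = 41.357°.
At 684 nm (n = 1.331): cos²i = 0.25719 → i = 59.527°, r = 40.356°, D_min = 137.630°, rainbow angle = 42.370°.
Angular width = |41.357° − 42.370°| = 1.013°.

1.01°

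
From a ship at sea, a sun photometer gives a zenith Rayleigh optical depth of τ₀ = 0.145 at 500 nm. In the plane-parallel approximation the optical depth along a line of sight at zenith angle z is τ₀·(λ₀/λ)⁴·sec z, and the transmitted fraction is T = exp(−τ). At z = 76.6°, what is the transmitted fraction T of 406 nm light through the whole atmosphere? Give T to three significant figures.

0.237

sec 76.6° = 4.3150.
τ = 0.145 × (500/406)⁴ × 4.3150 = 0.145 × 2.3003 × 4.3150 = 1.4392.
T = exp(−1.4392) = 0.2371.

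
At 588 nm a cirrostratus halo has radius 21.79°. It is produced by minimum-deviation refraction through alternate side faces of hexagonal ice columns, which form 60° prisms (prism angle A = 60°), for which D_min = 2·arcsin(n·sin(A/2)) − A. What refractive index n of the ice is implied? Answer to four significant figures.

Rearranging: n = sin((D_min + A)/2) / sin(A/2).
(D_min + A)/2 = (21.79° + 60°)/2 = 40.895°.
n = sin 40.895° / sin 30° = 0.6547 / 0.5000 = 1.3093.

1.309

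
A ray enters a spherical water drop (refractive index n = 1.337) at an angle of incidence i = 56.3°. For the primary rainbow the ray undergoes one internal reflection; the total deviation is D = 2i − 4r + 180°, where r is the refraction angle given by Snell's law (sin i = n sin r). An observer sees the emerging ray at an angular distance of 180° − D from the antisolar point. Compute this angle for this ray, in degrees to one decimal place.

sin r = sin 56.3° / 1.337 = 0.8320/1.337 = 0.6223; r = 38.48°.
D = 2·56.3° − 4·38.48° + 180° = 112.60° − 153.92° + 180° = 138.68°.
Angle from antisolar point = 180° − D = 41.32°.

41.3°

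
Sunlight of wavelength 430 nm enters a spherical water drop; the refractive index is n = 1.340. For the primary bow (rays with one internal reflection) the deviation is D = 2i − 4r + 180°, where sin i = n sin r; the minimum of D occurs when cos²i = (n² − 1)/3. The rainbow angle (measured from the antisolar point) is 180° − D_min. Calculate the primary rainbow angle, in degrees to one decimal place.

41.1°

cos²i = (1.79560 − 1)/3 = 0.26520; i = arccos(0.51498) = 59.004°.
sin r = sin 59.004°/1.340 = 0.63971; r = 39.770°.
D_min = 2·59.004° − 4·39.770° + 180° = 138.929°.
Rainbow angle = 180° − D_min = 41.071°.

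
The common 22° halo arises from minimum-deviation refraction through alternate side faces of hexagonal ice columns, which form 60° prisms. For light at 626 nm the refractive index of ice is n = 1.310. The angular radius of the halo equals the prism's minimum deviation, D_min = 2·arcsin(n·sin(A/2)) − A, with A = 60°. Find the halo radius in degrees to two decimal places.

21.84°

n·sin(A/2) = 1.310 × sin 30° = 1.310 × 0.5000 = 0.6550.
D_min = 2·arcsin(0.6550) − 60° = 2 × 40.920° − 60° = 21.839°.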